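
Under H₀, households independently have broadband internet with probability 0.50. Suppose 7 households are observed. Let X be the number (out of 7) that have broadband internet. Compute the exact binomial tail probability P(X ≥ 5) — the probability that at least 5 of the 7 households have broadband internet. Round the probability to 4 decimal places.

X ~ Binomial(n=7, p=0.50).
P(X ≥ 5) = C(7,5)·0.50^5·0.50^2 + C(7,6)·0.50^6·0.50^1 + C(7,7)·0.50^7·0.50^0.
= 0.164062 + 0.054688 + 0.007812 = 0.2266.

P = 0.2266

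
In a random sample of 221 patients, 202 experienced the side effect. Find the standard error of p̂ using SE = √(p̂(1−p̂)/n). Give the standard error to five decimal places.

With x = 202 successes in n = 221, p̂ = 0.91403.
p̂(1−p̂) = 0.078579.
SE = √(0.078579/221) = 0.01886.

SE = 0.01886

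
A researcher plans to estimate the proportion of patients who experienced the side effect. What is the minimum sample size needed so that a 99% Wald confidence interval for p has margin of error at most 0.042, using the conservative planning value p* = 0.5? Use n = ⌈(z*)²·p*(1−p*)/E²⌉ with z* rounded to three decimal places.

z* = 2.576 at the 99% level.
p*(1−p*) = 0.50·0.50 = 0.2500.
(z*)²·p*(1−p*)/E² = 6.635776·0.2500/0.001764 = 940.444.
Rounding up, n = 941.

n = 941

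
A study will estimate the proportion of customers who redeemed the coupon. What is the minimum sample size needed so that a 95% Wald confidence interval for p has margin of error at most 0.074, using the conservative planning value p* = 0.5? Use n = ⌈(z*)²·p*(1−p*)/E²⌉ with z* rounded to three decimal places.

The 95% critical value is z* = 1.960.
p*(1−p*) = 0.50·0.50 = 0.2500.
(z*)²·p*(1−p*)/E² = 3.841600·0.2500/0.005476 = 175.383.
Rounding up, n = 176.

n = 176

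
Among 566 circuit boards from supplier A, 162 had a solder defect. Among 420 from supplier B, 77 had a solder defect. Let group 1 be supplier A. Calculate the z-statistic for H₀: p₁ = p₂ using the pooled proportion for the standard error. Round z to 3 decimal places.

Sample proportions: p̂₁ = 162/566 = 0.28622 and p̂₂ = 77/420 = 0.18333.
Pooling: p̂ = 239/986 = 0.24239.
Pooled SE = √[0.1836389·0.00414774] ≈ 0.027599.
z = (p̂₁ − p̂₂)/SE = (0.28622 − 0.18333)/0.027599 = 0.10289/0.027599 = 3.728.

z = 3.728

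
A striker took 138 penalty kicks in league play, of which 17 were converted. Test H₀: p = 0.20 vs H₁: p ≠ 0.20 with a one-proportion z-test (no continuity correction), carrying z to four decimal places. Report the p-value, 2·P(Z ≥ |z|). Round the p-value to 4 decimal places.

p-value = 0.0241

The sample proportion is 17/138 = 0.12319.
Null standard error: √(0.20·0.80/138) = √0.001159420 = 0.034050.
z = (p̂ − p₀)/SE = (17/138 − 0.20)/0.034050 ≈ -2.2558.
From the standard normal, 2·P(Z ≥ |z|) = 0.0241.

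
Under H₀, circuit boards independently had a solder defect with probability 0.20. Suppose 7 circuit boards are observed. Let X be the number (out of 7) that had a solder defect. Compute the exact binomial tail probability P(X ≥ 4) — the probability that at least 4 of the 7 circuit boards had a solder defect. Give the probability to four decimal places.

X is binomial with n = 7 and p = 0.20.
P(X ≥ 4) = C(7,4)·0.20^4·0.80^3 + C(7,5)·0.20^5·0.80^2 + C(7,6)·0.20^6·0.80^1 + C(7,7)·0.20^7·0.80^0.
= 0.028672 + 0.004301 + 0.000358 + 0.000013 = 0.0333.

P = 0.0333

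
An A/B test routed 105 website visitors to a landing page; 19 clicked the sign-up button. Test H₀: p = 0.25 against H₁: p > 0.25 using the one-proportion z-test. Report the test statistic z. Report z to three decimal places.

z = -1.634

The sample proportion is 19/105 = 0.18095.
Null standard error: √(0.25·0.75/105) = √0.001785714 = 0.042258.
z = (0.18095 − 0.25)/0.042258 = -0.06905/0.042258 = -1.634.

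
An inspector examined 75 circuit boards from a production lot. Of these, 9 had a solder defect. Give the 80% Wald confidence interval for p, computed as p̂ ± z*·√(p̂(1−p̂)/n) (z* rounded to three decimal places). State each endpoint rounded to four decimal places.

The sample proportion is 9/75 = 0.12000.
Standard error of p̂: √(0.105600/75) = √0.001408000 = 0.037523.
For 80% confidence, z* = 1.282.
Margin = 1.282·0.037523 = 0.04810.
So the interval runs from 0.0719 to 0.1681.

(0.0719, 0.1681)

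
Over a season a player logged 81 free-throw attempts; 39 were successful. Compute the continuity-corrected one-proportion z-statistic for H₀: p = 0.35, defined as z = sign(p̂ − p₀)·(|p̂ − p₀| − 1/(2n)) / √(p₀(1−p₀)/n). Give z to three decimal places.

z = 2.364

With x = 39 successes in n = 81, p̂ = 0.48148. p̂ − p₀ = 0.131481.
Continuity correction 1/(2n) = 1/162 = 0.006173.
Corrected numerator: |0.131481| − 0.006173 = 0.125308.
SE₀ = √(0.35·0.65/81) = 0.052997.
z = (+)0.125308/0.052997 = 2.364.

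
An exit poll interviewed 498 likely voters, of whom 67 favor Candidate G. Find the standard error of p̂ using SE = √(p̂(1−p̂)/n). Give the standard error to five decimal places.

SE = 0.01529

The sample proportion is 67/498 = 0.13454.
p̂(1−p̂) = 0.13454·0.86546 = 0.116439.
SE = √(0.116439/498) = 0.01529.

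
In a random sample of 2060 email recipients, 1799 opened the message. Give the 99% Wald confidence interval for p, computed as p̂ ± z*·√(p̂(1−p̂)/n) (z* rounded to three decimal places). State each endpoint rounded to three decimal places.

Sample proportion p̂ = 1799/2060 = 0.87330.
SE = √(p̂(1−p̂)/n) = √(0.110646/2060) = 0.007329.
The 99% critical value is z* = 2.576.
Margin of error: 2.576 × 0.007329 = 0.01888.
Interval: 0.87330 ± 0.01888 → (0.854, 0.892).

(0.854, 0.892)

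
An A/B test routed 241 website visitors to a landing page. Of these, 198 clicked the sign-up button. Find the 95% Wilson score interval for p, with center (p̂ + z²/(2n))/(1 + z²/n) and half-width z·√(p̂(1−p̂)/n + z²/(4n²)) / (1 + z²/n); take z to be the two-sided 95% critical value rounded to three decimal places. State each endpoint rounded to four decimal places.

Here p̂ = 198/241 = 0.82158 and z = 1.960 (z² = 3.841600).
1 + z²/n = 1.015940.
Center = (0.82158 + 0.007970)/1.015940 = 0.81653.
Radicand: p̂(1−p̂)/n + z²/(4n²) = 0.000608251 + 0.000016536 = 0.000624787.
Half-width = 1.960·√0.000624787/1.015940 = 0.04822.
CI: 0.81653 ± 0.04822 = (0.7683, 0.8648).

(0.7683, 0.8648)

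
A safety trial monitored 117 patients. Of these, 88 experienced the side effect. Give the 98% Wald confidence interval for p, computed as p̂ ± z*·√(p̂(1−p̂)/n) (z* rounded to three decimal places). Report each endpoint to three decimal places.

p̂ = 88/117 = 0.75214.
SE = √(p̂(1−p̂)/n) = √(0.186427/117) = 0.039917.
The 98% critical value is z* = 2.326.
Margin = 2.326·0.039917 = 0.09285.
CI: 0.75214 ± 0.09285 = (0.659, 0.845).

(0.659, 0.845)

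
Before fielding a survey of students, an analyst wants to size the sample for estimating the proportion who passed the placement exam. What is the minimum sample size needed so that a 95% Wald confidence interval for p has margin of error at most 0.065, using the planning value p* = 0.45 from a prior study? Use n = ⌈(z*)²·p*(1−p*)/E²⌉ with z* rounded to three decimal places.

n = 226

For 95% confidence, z* = 1.960.
p*(1−p*) = 0.45·0.55 = 0.2475.
(z*)²·p*(1−p*)/E² = 3.841600·0.2475/0.004225 = 225.040.
⌈225.040⌉ = 226.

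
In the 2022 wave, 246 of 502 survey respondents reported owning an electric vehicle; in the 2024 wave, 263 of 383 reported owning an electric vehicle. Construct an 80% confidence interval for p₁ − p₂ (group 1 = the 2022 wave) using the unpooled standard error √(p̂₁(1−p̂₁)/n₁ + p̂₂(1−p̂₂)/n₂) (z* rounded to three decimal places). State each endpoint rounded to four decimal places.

p̂₁ = 246/502 = 0.49004, p̂₂ = 263/383 = 0.68668; p̂₁ − p̂₂ = -0.19664.
SE = √(0.000497810 + 0.000561747) = √0.001059557 = 0.032551.
For 80% confidence, z* = 1.282. Margin of error = 0.04173.
So the interval runs from -0.2384 to -0.1549.

(-0.2384, -0.1549)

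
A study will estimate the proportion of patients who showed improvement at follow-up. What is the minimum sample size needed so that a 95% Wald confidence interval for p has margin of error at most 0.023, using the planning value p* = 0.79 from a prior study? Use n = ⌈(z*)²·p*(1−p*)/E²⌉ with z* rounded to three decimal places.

n = 1205

For 95% confidence, z* = 1.960.
p*(1−p*) = 0.79·0.21 = 0.1659.
Required n before rounding: 3.841600 × 0.1659 / 0.023² = 1204.766.
⌈1204.766⌉ = 1205.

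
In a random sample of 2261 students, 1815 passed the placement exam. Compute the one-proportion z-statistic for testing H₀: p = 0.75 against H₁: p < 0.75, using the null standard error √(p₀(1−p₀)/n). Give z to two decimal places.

z = 5.79

Sample proportion p̂ = 1815/2261 = 0.80274.
Under H₀, SE = √(p₀(1−p₀)/n) = √(0.75·0.25/2261) = √0.000082928 = 0.009106.
Test statistic: z = 0.05274/0.009106 = 5.79.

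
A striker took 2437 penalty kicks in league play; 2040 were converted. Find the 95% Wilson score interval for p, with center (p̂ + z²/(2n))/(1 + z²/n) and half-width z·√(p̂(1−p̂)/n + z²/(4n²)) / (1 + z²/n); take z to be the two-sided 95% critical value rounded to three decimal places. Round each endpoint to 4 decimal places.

(0.8219, 0.8512)

p̂ = 2040/2437 = 0.83709; z = 1.960, so z² = 3.841600.
Denominator 1 + z²/n = 1 + 3.841600/2437 = 1.001576.
Center = (0.83709 + 0.000788)/1.001576 = 0.83656.
Radicand: p̂(1−p̂)/n + z²/(4n²) = 0.000055957 + 0.000000162 = 0.000056119.
Half-width = 1.960·√0.000056119/1.001576 = 0.01466.
So the interval runs from 0.8219 to 0.8512.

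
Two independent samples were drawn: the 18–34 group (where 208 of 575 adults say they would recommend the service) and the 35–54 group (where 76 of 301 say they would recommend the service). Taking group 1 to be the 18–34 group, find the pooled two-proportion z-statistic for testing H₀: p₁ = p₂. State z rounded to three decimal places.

p̂₁ = 208/575 = 0.36174, p̂₂ = 76/301 = 0.25249.
Pooled p̂ = (208+76)/(575+301) = 284/876 = 0.32420.
Pooled SE = √[0.2190947·0.00506139] ≈ 0.033301.
z = 0.10925/0.033301 = 3.281.

z = 3.281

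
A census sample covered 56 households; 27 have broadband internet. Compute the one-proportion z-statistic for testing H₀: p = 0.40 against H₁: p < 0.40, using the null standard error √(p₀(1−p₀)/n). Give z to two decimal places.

With x = 27 successes in n = 56, p̂ = 0.48214.
Under H₀, SE = √(p₀(1−p₀)/n) = √(0.40·0.60/56) = √0.004285714 = 0.065465.
Test statistic: z = 0.08214/0.065465 = 1.25.

z = 1.25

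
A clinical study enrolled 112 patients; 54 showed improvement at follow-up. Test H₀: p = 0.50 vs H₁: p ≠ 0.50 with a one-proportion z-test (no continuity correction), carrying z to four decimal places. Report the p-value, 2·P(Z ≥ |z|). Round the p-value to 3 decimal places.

p-value = 0.705

With x = 54 successes in n = 112, p̂ = 0.48214.
Under H₀, SE = √(p₀(1−p₀)/n) = √(0.50·0.50/112) = √0.002232143 = 0.047246.
z = (p̂ − p₀)/SE = (54/112 − 0.50)/0.047246 ≈ -0.3780.
p-value = 2·P(Z ≥ |z|) with z = -0.3780 → 0.705.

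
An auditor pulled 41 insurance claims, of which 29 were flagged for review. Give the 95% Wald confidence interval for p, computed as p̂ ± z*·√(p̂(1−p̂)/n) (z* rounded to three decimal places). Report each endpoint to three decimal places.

(0.568, 0.847)

p̂ = 29/41 = 0.70732.
SE(p̂) = √(0.70732·0.29268/41) = 0.071058.
The 95% critical value is z* = 1.960.
Margin of error: 1.960 × 0.071058 = 0.13927.
Interval: 0.70732 ± 0.13927 → (0.568, 0.847).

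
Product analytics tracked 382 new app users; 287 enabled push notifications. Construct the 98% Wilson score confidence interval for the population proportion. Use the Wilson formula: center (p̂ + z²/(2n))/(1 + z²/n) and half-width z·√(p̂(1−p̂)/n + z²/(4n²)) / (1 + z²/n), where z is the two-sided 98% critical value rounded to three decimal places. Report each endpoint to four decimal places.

Here p̂ = 287/382 = 0.75131 and z = 2.326 (z² = 5.410276).
Denominator 1 + z²/n = 1 + 5.410276/382 = 1.014163.
Center = (0.75131 + 0.007082)/1.014163 = 0.74780.
Radicand: p̂(1−p̂)/n + z²/(4n²) = 0.000489120 + 0.000009269 = 0.000498389.
Half-width = 2.326·√0.000498389/1.014163 = 0.05120.
CI: 0.74780 ± 0.05120 = (0.6966, 0.7990).

(0.6966, 0.7990)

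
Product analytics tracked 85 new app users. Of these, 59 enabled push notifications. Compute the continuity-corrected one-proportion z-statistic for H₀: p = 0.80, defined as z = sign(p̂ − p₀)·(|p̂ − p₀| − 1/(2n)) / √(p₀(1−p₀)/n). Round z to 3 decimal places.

The sample proportion is 59/85 = 0.69412. p̂ − p₀ = -0.105882.
Continuity correction 1/(2n) = 1/170 = 0.005882.
Corrected numerator: |-0.105882| − 0.005882 = 0.100000.
Null standard error: √(0.80·0.20/85) = √0.001882353 = 0.043386.
z = (−)0.100000/0.043386 = -2.305.

z = -2.305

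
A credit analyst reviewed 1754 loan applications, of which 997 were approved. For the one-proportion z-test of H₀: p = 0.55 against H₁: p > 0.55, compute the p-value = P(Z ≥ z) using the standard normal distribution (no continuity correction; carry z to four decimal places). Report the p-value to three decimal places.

With x = 997 successes in n = 1754, p̂ = 0.56842.
Under H₀, SE = √(p₀(1−p₀)/n) = √(0.55·0.45/1754) = √0.000141106 = 0.011879.
z = (p̂ − p₀)/SE = (997/1754 − 0.55)/0.011879 ≈ 1.5502.
p-value = P(Z ≥ z) with z = 1.5502 → 0.061.

p-value = 0.061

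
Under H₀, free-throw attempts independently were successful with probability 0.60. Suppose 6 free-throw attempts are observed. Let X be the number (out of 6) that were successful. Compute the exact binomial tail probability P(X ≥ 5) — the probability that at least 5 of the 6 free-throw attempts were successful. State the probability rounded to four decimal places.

X ~ Binomial(n=6, p=0.60).
P(X ≥ 5) = C(6,5)·0.60^5·0.40^1 + C(6,6)·0.60^6·0.40^0.
= 0.186624 + 0.046656 = 0.2333.

P = 0.2333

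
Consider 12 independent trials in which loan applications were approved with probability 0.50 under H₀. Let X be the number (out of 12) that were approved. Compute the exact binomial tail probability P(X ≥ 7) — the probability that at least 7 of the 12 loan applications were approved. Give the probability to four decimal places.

P = 0.3872

X is binomial with n = 12 and p = 0.50.
P(X ≥ 7) = Σ_{j=7}^{12} C(12,j)·0.50^j·0.50^{12−j}.
= 0.193359 + 0.120850 + 0.053711 + 0.016113 + 0.002930 + 0.000244 = 0.3872.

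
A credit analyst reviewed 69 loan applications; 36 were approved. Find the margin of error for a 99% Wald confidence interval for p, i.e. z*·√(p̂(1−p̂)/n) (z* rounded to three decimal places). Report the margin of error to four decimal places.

ME = 0.1549

p̂ = 36/69 = 0.52174.
SE(p̂) = √(0.52174·0.47826/69) = 0.060136.
z* = 2.576 at the 99% level.
So ME = 0.1549.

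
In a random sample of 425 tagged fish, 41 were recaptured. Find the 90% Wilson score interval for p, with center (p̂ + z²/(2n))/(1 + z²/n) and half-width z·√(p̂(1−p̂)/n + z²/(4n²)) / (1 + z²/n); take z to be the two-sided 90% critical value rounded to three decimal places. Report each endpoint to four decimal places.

Here p̂ = 41/425 = 0.09647 and z = 1.645 (z² = 2.706025).
Denominator 1 + z²/n = 1 + 2.706025/425 = 1.006367.
Center = (0.09647 + 0.003184)/1.006367 = 0.09902.
Radicand: p̂(1−p̂)/n + z²/(4n²) = 0.000205092 + 0.000003745 = 0.000208837.
Half-width = z·√(radicand)/denom = 1.645·0.014451/1.006367 = 0.02362.
CI: 0.09902 ± 0.02362 = (0.0754, 0.1226).

(0.0754, 0.1226)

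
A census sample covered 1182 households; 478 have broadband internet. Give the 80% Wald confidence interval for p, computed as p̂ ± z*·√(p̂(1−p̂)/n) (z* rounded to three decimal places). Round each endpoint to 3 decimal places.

With x = 478 successes in n = 1182, p̂ = 0.40440.
Standard error of p̂: √(0.240861/1182) = √0.000203774 = 0.014275.
z* = 1.282 at the 80% level.
Margin of error: 1.282 × 0.014275 = 0.01830.
So the interval runs from 0.386 to 0.423.

(0.386, 0.423)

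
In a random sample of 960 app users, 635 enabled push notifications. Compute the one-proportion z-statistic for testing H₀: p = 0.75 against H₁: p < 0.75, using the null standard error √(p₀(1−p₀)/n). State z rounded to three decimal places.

Sample proportion p̂ = 635/960 = 0.66146.
SE₀ = √(0.75·0.25/960) = 0.013975.
z = (0.66146 − 0.75)/0.013975 = -0.08854/0.013975 = -6.336.

z = -6.336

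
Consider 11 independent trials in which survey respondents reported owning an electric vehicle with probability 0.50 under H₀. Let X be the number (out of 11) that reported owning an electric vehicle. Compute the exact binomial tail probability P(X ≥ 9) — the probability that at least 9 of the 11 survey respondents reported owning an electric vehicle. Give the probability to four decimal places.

X is binomial with n = 11 and p = 0.50.
P(X ≥ 9) = C(11,9)·0.50^9·0.50^2 + C(11,10)·0.50^10·0.50^1 + C(11,11)·0.50^11·0.50^0.
= 0.026855 + 0.005371 + 0.000488 = 0.0327.

P = 0.0327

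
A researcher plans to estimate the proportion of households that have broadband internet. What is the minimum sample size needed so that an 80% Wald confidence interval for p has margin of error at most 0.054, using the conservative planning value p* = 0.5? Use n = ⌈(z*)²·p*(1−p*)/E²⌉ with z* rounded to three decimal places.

n = 141

z* = 1.282 at the 80% level.
p*(1−p*) = 0.2500.
(z*)²·p*(1−p*)/E² = 1.643524·0.2500/0.002916 = 140.906.
⌈140.906⌉ = 141.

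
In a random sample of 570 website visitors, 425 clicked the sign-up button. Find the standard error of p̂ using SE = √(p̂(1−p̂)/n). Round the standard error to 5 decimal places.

SE = 0.01824

p̂ = 425/570 = 0.74561.
p̂(1−p̂) = 0.189676.
Dividing by n and taking the root: √0.000332765 = 0.01824.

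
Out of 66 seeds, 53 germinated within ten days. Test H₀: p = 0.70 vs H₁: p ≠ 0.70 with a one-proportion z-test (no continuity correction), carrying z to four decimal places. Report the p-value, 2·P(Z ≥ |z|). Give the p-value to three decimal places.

p-value = 0.068

p̂ = 53/66 = 0.80303.
Under H₀, SE = √(p₀(1−p₀)/n) = √(0.70·0.30/66) = √0.003181818 = 0.056408.
Test statistic (full precision, shown to 4 dp): z = (53/66 − 0.70)/SE₀ ≈ 1.8265.
From the standard normal, 2·P(Z ≥ |z|) = 0.068.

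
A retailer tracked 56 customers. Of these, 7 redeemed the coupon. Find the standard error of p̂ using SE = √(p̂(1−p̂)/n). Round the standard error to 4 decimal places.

SE = 0.0442

The sample proportion is 7/56 = 0.12500.
p̂(1−p̂) = 0.109375.
Dividing by n and taking the root: √0.001953125 = 0.0442.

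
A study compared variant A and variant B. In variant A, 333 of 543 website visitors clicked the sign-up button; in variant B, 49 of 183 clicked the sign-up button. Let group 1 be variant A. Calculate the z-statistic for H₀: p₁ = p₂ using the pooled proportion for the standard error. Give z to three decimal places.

p̂₁ = 333/543 = 0.61326, p̂₂ = 49/183 = 0.26776.
Pooling: p̂ = 382/726 = 0.52617.
Pooled SE = √[0.2493151·0.00730610] ≈ 0.042679.
z = (p̂₁ − p̂₂)/SE = (0.61326 − 0.26776)/0.042679 = 0.34550/0.042679 = 8.095.

z = 8.095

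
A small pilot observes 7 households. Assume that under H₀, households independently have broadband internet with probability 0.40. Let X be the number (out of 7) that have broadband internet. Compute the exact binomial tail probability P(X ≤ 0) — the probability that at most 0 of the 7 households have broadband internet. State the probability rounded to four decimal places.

X is binomial with n = 7 and p = 0.40.
P(X ≤ 0) = C(7,0)·0.40^0·0.60^7.
= 0.027994 = 0.0280.

P = 0.0280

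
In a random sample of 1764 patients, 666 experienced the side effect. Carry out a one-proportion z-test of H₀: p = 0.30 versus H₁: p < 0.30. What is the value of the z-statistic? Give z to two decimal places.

With x = 666 successes in n = 1764, p̂ = 0.37755.
SE₀ = √(0.30·0.70/1764) = 0.010911.
z = (0.37755 − 0.30)/0.010911 = 0.07755/0.010911 = 7.11.

z = 7.11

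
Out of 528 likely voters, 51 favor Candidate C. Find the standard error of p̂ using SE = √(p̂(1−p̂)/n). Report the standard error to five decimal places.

SE = 0.01286

With x = 51 successes in n = 528, p̂ = 0.09659.
p̂(1−p̂) = 0.09659·0.90341 = 0.087260.
SE = √(0.087260/528) = √0.000165265 = 0.01286.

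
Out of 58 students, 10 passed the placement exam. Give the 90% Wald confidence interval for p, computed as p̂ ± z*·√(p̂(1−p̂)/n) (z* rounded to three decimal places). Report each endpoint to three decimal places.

(0.091, 0.254)

p̂ = 10/58 = 0.17241.
SE(p̂) = √(0.17241·0.82759/58) = 0.049600.
For 90% confidence, z* = 1.645.
Margin of error: 1.645 × 0.049600 = 0.08159.
So the interval runs from 0.091 to 0.254.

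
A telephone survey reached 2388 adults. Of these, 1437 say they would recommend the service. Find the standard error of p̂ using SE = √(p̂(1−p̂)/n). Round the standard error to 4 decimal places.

With x = 1437 successes in n = 2388, p̂ = 0.60176.
p̂(1−p̂) = 0.60176·0.39824 = 0.239645.
SE = √(0.239645/2388) = √0.000100354 = 0.0100.

SE = 0.0100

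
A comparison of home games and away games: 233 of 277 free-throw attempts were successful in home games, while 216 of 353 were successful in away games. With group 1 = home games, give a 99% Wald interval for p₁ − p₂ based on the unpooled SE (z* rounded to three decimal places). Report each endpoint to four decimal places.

p̂₁ = 233/277 = 0.84116, p̂₂ = 216/353 = 0.61190; p̂₁ − p̂₂ = 0.22926.
Unpooled SE = √(p̂₁(1−p̂₁)/n₁ + p̂₂(1−p̂₂)/n₂) = √(0.000482358 + 0.000672745) = 0.033987.
The 99% critical value is z* = 2.576. Margin of error = 0.08755.
CI: 0.22926 ± 0.08755 = (0.1417, 0.3168).

(0.1417, 0.3168)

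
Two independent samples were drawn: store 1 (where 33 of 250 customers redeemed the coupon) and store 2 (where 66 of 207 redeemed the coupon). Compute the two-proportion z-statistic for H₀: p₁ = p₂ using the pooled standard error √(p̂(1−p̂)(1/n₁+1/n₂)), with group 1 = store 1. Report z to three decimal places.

Sample proportions: p̂₁ = 33/250 = 0.13200 and p̂₂ = 66/207 = 0.31884.
Pooled p̂ = (33+66)/(250+207) = 99/457 = 0.21663.
SE = √[p̂(1−p̂)(1/n₁+1/n₂)] = √[0.21663·0.78337·(1/250+1/207)] ≈ 0.038712.
z = -0.18684/0.038712 = -4.826.

z = -4.826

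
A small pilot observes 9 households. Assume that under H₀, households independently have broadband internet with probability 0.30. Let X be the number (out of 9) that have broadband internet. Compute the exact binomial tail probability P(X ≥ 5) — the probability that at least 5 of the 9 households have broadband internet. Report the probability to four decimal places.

X ~ Binomial(n=9, p=0.30).
P(X ≥ 5) = Σ_{j=5}^{9} C(9,j)·0.30^j·0.70^{9−j}.
= 0.073514 + 0.021004 + 0.003858 + 0.000413 + 0.000020 = 0.0988.

P = 0.0988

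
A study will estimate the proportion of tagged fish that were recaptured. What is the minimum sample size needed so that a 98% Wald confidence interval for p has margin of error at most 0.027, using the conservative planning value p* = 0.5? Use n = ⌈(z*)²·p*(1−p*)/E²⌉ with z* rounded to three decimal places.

n = 1856

The 98% critical value is z* = 2.326.
p*(1−p*) = 0.50·0.50 = 0.2500.
(z*)²·p*(1−p*)/E² = 5.410276·0.2500/0.000729 = 1855.376.
Rounding up, n = 1856.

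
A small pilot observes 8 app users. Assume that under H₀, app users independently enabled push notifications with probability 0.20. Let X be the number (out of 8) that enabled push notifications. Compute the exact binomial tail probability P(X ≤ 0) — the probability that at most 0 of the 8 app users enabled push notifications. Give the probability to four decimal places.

P = 0.1678

X is binomial with n = 8 and p = 0.20.
P(X ≤ 0) = C(8,0)·0.20^0·0.80^8.
= 0.167772 = 0.1678.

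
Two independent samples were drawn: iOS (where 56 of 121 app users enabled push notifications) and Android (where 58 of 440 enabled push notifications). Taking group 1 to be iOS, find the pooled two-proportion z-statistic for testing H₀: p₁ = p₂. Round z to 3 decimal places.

z = 8.013

p̂₁ = 56/121 = 0.46281, p̂₂ = 58/440 = 0.13182.
Pooled p̂ = (56+58)/(121+440) = 114/561 = 0.20321.
Pooled SE = √[0.1619148·0.01053719] ≈ 0.041305.
z = (p̂₁ − p̂₂)/SE = (0.46281 − 0.13182)/0.041305 = 0.33099/0.041305 = 8.013.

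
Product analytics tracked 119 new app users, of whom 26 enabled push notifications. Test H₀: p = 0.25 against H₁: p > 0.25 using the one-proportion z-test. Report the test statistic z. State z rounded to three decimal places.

z = -0.794

With x = 26 successes in n = 119, p̂ = 0.21849.
SE₀ = √(0.25·0.75/119) = 0.039694.
Test statistic: z = -0.03151/0.039694 = -0.794.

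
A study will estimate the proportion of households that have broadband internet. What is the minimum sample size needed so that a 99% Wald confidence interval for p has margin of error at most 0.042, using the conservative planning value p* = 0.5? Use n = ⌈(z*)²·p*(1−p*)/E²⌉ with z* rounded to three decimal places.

For 99% confidence, z* = 2.576.
p*(1−p*) = 0.50·0.50 = 0.2500.
Required n before rounding: 6.635776 × 0.2500 / 0.042² = 940.444.
Rounding up, n = 941.

n = 941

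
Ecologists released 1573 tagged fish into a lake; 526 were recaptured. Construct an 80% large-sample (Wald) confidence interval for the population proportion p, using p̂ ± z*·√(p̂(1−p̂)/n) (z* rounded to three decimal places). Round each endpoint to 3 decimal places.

(0.319, 0.350)

Sample proportion p̂ = 526/1573 = 0.33439.
Standard error of p̂: √(0.222574/1573) = √0.000141497 = 0.011895.
The 80% critical value is z* = 1.282.
Margin = 1.282·0.011895 = 0.01525.
Interval: 0.33439 ± 0.01525 → (0.319, 0.350).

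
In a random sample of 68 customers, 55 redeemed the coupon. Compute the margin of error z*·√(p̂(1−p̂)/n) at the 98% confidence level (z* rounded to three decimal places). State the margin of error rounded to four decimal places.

Sample proportion p̂ = 55/68 = 0.80882.
SE = √(p̂(1−p̂)/n) = √(0.154628/68) = 0.047686.
The 98% critical value is z* = 2.326.
Margin of error = z*·SE = 2.326 × 0.047686 = 0.1109.

ME = 0.1109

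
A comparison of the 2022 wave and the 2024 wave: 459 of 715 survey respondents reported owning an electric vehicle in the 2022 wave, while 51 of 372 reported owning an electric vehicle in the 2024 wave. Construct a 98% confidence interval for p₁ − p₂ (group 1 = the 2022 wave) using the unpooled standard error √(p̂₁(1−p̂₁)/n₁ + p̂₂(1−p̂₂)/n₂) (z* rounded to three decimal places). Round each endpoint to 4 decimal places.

p̂₁ = 0.64196, p̂₂ = 0.13710, so the observed difference is 0.50486.
SE = √(0.000321466 + 0.000318014) = √0.000639480 = 0.025288.
The 98% critical value is z* = 2.326. Margin of error = 0.05882.
So the interval runs from 0.4460 to 0.5637.

(0.4460, 0.5637)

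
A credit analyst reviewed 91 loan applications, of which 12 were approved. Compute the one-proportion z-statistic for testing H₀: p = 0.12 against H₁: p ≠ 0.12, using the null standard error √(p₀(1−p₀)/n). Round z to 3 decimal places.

With x = 12 successes in n = 91, p̂ = 0.13187.
Under H₀, SE = √(p₀(1−p₀)/n) = √(0.12·0.88/91) = √0.001160440 = 0.034065.
z = (0.13187 − 0.12)/0.034065 = 0.01187/0.034065 = 0.348.

z = 0.348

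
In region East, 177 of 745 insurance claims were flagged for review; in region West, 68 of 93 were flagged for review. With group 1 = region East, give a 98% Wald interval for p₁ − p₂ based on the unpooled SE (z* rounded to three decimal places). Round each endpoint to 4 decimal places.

(-0.6065, -0.3807)

p̂₁ = 0.23758, p̂₂ = 0.73118, so the observed difference is -0.49360.
Unpooled SE = √(p̂₁(1−p̂₁)/n₁ + p̂₂(1−p̂₂)/n₂) = √(0.000243138 + 0.002113489) = 0.048545.
For 98% confidence, z* = 2.326. Margin = 2.326·0.048545 = 0.11292.
So the interval runs from -0.6065 to -0.3807.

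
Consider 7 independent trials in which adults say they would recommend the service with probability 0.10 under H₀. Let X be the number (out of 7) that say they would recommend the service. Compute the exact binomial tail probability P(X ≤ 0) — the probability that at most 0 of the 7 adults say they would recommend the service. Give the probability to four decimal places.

X ~ Binomial(n=7, p=0.10).
P(X ≤ 0) = C(7,0)·0.10^0·0.90^7.
= 0.478297 = 0.4783.

P = 0.4783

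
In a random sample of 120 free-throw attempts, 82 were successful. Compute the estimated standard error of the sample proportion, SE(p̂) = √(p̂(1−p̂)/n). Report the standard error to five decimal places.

The sample proportion is 82/120 = 0.68333.
p̂(1−p̂) = 0.68333·0.31667 = 0.216390.
Dividing by n and taking the root: √0.001803250 = 0.04246.

SE = 0.04246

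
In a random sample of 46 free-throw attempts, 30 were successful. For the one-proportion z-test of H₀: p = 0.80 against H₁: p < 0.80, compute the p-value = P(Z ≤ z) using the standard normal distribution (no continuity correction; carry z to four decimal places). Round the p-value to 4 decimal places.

The sample proportion is 30/46 = 0.65217.
SE₀ = √(0.80·0.20/46) = 0.058977.
z = (p̂ − p₀)/SE = (30/46 − 0.80)/0.058977 ≈ -2.5065.
p-value = P(Z ≤ z) with z = -2.5065 → 0.0061.

p-value = 0.0061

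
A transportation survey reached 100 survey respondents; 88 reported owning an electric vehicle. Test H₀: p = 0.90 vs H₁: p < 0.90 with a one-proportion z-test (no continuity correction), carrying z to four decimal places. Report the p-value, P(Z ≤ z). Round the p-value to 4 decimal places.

p-value = 0.2525

The sample proportion is 88/100 = 0.88000.
Null standard error: √(0.90·0.10/100) = √0.000900000 = 0.030000.
z = (p̂ − p₀)/SE = (88/100 − 0.90)/0.030000 ≈ -0.6667.
p-value = P(Z ≤ z) with z = -0.6667 → 0.2525.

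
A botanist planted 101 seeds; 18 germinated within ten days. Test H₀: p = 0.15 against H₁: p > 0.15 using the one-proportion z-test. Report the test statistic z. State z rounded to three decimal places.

The sample proportion is 18/101 = 0.17822.
Under H₀, SE = √(p₀(1−p₀)/n) = √(0.15·0.85/101) = √0.001262376 = 0.035530.
z = (p̂ − p₀)/SE = (0.17822 − 0.15)/0.035530 = 0.794.

z = 0.794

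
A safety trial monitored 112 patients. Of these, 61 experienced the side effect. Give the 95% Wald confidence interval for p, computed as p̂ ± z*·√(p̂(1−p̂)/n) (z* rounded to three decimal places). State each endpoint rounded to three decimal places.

(0.452, 0.637)

p̂ = 61/112 = 0.54464.
Standard error of p̂: √(0.248007/112) = √0.002214348 = 0.047057.
The 95% critical value is z* = 1.960.
Margin of error: 1.960 × 0.047057 = 0.09223.
Interval: 0.54464 ± 0.09223 → (0.452, 0.637).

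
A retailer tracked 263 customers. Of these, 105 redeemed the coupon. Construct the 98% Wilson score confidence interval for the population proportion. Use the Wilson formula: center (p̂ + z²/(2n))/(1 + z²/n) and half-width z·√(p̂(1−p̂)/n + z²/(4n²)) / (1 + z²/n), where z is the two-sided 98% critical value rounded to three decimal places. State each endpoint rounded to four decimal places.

(0.3317, 0.4708)

Here p̂ = 105/263 = 0.39924 and z = 2.326 (z² = 5.410276).
1 + z²/n = 1.020571.
Center = (0.39924 + 0.010286)/1.020571 = 0.40127.
Radicand: p̂(1−p̂)/n + z²/(4n²) = 0.000911967 + 0.000019555 = 0.000931522.
Half-width = z·√(radicand)/denom = 2.326·0.030521/1.020571 = 0.06956.
CI: 0.40127 ± 0.06956 = (0.3317, 0.4708).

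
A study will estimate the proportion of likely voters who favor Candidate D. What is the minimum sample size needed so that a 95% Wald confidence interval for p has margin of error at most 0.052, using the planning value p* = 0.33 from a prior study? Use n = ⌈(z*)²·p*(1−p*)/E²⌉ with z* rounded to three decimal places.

For 95% confidence, z* = 1.960.
p*(1−p*) = 0.33·0.67 = 0.2211.
(z*)²·p*(1−p*)/E² = 3.841600·0.2211/0.002704 = 314.119.
⌈314.119⌉ = 315.

n = 315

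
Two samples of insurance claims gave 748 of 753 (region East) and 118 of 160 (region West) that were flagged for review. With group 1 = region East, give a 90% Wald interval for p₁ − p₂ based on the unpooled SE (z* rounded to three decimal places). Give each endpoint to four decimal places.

p̂₁ = 0.99336, p̂₂ = 0.73750, so the observed difference is 0.25586.
Unpooled SE = √(p̂₁(1−p̂₁)/n₁ + p̂₂(1−p̂₂)/n₂) = √(0.000008760 + 0.001209961) = 0.034910.
For 90% confidence, z* = 1.645. Margin of error = 0.05743.
Interval: 0.25586 ± 0.05743 → (0.1984, 0.3133).

(0.1984, 0.3133)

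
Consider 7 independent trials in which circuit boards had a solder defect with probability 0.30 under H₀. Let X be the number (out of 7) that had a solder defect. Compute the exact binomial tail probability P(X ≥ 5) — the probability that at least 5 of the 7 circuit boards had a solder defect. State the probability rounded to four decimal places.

P = 0.0288

X is binomial with n = 7 and p = 0.30.
P(X ≥ 5) = C(7,5)·0.30^5·0.70^2 + C(7,6)·0.30^6·0.70^1 + C(7,7)·0.30^7·0.70^0.
= 0.025005 + 0.003572 + 0.000219 = 0.0288.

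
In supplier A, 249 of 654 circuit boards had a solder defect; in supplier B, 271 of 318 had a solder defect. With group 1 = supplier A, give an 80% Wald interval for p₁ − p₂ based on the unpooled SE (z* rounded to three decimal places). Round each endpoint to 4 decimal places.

(-0.5067, -0.4362)

p̂₁ = 0.38073, p̂₂ = 0.85220, so the observed difference is -0.47147.
SE = √(0.000360513 + 0.000396083) = √0.000756596 = 0.027506.
z* = 1.282 at the 80% level. Margin of error = 0.03526.
CI: -0.47147 ± 0.03526 = (-0.5067, -0.4362).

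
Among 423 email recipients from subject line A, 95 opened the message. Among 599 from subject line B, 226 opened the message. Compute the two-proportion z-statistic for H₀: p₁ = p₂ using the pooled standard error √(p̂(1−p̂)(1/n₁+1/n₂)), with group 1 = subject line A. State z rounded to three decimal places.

Sample proportions: p̂₁ = 95/423 = 0.22459 and p̂₂ = 226/599 = 0.37730.
Pooled p̂ = (95+226)/(423+599) = 321/1022 = 0.31409.
Pooled SE = √[0.2154375·0.00403352] ≈ 0.029478.
z = -0.15271/0.029478 = -5.180.

z = -5.180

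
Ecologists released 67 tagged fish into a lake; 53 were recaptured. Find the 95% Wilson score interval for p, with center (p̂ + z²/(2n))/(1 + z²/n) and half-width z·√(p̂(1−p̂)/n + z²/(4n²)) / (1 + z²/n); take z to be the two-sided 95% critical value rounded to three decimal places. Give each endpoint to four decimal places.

(0.6793, 0.8712)

p̂ = 53/67 = 0.79104; z = 1.960, so z² = 3.841600.
1 + z²/n = 1.057337.
Adjusted center: (0.79104 + z²/(2n))/1.057337 = 0.77526.
Radicand: p̂(1−p̂)/n + z²/(4n²) = 0.002467059 + 0.000213945 = 0.002681004.
Half-width = 1.960·√0.002681004/1.057337 = 0.09598.
Interval: 0.77526 ± 0.09598 → (0.6793, 0.8712).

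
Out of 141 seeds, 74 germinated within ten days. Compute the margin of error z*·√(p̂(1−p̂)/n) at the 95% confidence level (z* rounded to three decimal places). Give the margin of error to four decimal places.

ME = 0.0824

With x = 74 successes in n = 141, p̂ = 0.52482.
Standard error of p̂: √(0.249384/141) = √0.001768680 = 0.042056.
The 95% critical value is z* = 1.960.
ME = 1.960·0.042056 = 0.0824.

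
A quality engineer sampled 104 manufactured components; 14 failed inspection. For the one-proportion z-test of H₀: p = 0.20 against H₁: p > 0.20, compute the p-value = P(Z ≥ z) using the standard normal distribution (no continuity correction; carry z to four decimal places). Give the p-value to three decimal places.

p-value = 0.952

Sample proportion p̂ = 14/104 = 0.13462.
SE₀ = √(0.20·0.80/104) = 0.039223.
z = (p̂ − p₀)/SE = (14/104 − 0.20)/0.039223 ≈ -1.6670.
From the standard normal, P(Z ≥ z) = 0.952.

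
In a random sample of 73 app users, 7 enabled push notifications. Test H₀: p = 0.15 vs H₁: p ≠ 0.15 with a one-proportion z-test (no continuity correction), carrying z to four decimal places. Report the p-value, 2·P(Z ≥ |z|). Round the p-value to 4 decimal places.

p-value = 0.1954

With x = 7 successes in n = 73, p̂ = 0.09589.
Null standard error: √(0.15·0.85/73) = √0.001746575 = 0.041792.
z = (p̂ − p₀)/SE = (7/73 − 0.15)/0.041792 ≈ -1.2947.
p-value = 2·P(Z ≥ |z|) with z = -1.2947 → 0.1954.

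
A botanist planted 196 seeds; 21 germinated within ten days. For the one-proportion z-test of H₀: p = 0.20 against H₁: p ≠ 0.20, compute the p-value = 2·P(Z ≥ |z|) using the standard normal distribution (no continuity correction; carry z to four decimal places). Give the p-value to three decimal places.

The sample proportion is 21/196 = 0.10714.
SE₀ = √(0.20·0.80/196) = 0.028571.
Test statistic (full precision, shown to 4 dp): z = (21/196 − 0.20)/SE₀ ≈ -3.2500.
From the standard normal, 2·P(Z ≥ |z|) = 0.001.

p-value = 0.001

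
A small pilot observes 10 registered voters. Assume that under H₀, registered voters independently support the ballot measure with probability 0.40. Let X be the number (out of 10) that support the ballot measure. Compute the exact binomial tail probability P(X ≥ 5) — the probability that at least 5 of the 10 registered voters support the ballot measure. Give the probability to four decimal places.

P = 0.3669

X is binomial with n = 10 and p = 0.40.
P(X ≥ 5) = Σ_{j=5}^{10} C(10,j)·0.40^j·0.60^{10−j}.
= 0.200658 + 0.111477 + 0.042467 + 0.010617 + 0.001573 + 0.000105 = 0.3669.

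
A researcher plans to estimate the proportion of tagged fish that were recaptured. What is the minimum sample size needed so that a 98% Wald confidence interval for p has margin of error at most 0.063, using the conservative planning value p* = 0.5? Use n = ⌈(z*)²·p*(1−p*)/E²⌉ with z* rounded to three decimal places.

n = 341

The 98% critical value is z* = 2.326.
p*(1−p*) = 0.50·0.50 = 0.2500.
(z*)²·p*(1−p*)/E² = 5.410276·0.2500/0.003969 = 340.783.
Rounding up, n = 341.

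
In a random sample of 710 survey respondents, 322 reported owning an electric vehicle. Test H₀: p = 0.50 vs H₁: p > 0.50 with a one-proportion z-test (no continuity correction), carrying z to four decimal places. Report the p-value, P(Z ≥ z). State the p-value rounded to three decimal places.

p-value = 0.993

p̂ = 322/710 = 0.45352.
Null standard error: √(0.50·0.50/710) = √0.000352113 = 0.018765.
z = (p̂ − p₀)/SE = (322/710 − 0.50)/0.018765 ≈ -2.4769.
From the standard normal, P(Z ≥ z) = 0.993.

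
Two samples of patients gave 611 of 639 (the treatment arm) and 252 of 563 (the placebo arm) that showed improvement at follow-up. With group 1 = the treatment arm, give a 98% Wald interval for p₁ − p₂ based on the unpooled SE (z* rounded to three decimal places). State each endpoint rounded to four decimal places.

(0.4563, 0.5608)

p̂₁ = 611/639 = 0.95618, p̂₂ = 252/563 = 0.44760; p̂₁ − p̂₂ = 0.50858.
Unpooled SE = √(p̂₁(1−p̂₁)/n₁ + p̂₂(1−p̂₂)/n₂) = √(0.000065569 + 0.000439173) = 0.022466.
The 98% critical value is z* = 2.326. Margin of error = 0.05226.
So the interval runs from 0.4563 to 0.5608.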